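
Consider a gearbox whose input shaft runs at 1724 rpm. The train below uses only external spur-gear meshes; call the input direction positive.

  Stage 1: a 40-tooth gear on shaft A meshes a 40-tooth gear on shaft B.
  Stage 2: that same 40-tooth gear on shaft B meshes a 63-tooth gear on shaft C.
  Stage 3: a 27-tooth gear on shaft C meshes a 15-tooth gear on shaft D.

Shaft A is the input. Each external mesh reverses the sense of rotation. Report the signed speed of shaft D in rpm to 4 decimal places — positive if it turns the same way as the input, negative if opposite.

-1970.2857 rpm (opposite to input, |ω| = 1970.2857 rpm)

Stage 1 [40T→40T]: ω = 1724.0000×40/40 = 1724.0000 rpm, dir flips to −; running = −1724.0000
Stage 2 [40T→63T]: ω = 1724.0000×40/63 = 1094.6032 rpm, dir flips to +; running = +1094.6032
Stage 3 [27T→15T]: ω = 1094.6032×27/15 = 1970.2857 rpm, dir flips to −; running = −1970.2857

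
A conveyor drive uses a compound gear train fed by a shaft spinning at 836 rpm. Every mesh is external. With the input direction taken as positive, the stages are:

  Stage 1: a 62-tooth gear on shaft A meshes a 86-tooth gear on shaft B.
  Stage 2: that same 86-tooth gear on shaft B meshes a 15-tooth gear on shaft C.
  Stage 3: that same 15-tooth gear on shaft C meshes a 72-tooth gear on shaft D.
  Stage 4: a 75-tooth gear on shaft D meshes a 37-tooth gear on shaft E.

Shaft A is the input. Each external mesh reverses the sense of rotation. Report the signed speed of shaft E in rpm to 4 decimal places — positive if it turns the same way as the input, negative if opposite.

+1459.2342 rpm (same as input, |ω| = 1459.2342 rpm)

Stage 1 [62T→86T]: ω = 836.0000×62/86 = 602.6977 rpm, dir flips to −; running = −602.6977
Stage 2 [86T→15T]: ω = 602.6977×86/15 = 3455.4667 rpm, dir flips to +; running = +3455.4667
Stage 3 [15T→72T]: ω = 3455.4667×15/72 = 719.8889 rpm, dir flips to −; running = −719.8889
Stage 4 [75T→37T]: ω = 719.8889×75/37 = 1459.2342 rpm, dir flips to +; running = +1459.2342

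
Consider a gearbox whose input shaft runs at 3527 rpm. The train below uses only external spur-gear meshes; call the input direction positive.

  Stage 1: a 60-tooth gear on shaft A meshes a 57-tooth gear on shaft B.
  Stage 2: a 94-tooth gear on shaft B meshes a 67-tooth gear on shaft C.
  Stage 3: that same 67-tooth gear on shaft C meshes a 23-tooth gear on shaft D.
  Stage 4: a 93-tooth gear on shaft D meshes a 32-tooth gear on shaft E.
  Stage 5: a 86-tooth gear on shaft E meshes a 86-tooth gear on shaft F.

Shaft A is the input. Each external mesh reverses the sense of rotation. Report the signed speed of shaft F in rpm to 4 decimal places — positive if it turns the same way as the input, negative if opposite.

-44097.5887 rpm (opposite to input, |ω| = 44097.5887 rpm)

Stage 1 [60T→57T]: ω = 3527.0000×60/57 = 3712.6316 rpm, dir flips to −; running = −3712.6316
Stage 2 [94T→67T]: ω = 3712.6316×94/67 = 5208.7667 rpm, dir flips to +; running = +5208.7667
Stage 3 [67T→23T]: ω = 5208.7667×67/23 = 15173.3638 rpm, dir flips to −; running = −15173.3638
Stage 4 [93T→32T]: ω = 15173.3638×93/32 = 44097.5887 rpm, dir flips to +; running = +44097.5887
Stage 5 [86T→86T]: ω = 44097.5887×86/86 = 44097.5887 rpm, dir flips to −; running = −44097.5887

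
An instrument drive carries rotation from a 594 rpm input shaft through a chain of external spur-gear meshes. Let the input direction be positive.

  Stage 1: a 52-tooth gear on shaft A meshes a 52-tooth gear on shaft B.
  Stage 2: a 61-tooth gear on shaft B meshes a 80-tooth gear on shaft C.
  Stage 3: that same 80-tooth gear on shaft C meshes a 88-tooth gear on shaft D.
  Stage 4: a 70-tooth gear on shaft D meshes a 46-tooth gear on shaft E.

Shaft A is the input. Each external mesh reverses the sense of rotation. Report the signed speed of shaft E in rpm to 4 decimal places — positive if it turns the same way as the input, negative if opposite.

+626.5761 rpm (same as input, |ω| = 626.5761 rpm)

Stage 1 [52T→52T]: ω = 594.0000×52/52 = 594.0000 rpm, dir flips to −; running = −594.0000
Stage 2 [61T→80T]: ω = 594.0000×61/80 = 452.9250 rpm, dir flips to +; running = +452.9250
Stage 3 [80T→88T]: ω = 452.9250×80/88 = 411.7500 rpm, dir flips to −; running = −411.7500
Stage 4 [70T→46T]: ω = 411.7500×70/46 = 626.5761 rpm, dir flips to +; running = +626.5761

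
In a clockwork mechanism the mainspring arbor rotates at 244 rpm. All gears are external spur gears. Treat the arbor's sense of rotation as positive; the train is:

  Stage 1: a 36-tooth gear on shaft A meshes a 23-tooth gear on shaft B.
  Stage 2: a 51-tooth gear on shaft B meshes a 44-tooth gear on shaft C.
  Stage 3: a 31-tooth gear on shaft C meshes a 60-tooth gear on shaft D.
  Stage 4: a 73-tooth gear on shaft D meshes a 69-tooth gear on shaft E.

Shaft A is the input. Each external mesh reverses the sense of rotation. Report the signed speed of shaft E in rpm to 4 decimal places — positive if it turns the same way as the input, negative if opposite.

Stage 1 [36T→23T]: ω = 244.0000×36/23 = 381.9130 rpm, dir flips to −; running = −381.9130
Stage 2 [51T→44T]: ω = 381.9130×51/44 = 442.6719 rpm, dir flips to +; running = +442.6719
Stage 3 [31T→60T]: ω = 442.6719×31/60 = 228.7138 rpm, dir flips to −; running = −228.7138
Stage 4 [73T→69T]: ω = 228.7138×73/69 = 241.9726 rpm, dir flips to +; running = +241.9726

+241.9726 rpm (same as input, |ω| = 241.9726 rpm)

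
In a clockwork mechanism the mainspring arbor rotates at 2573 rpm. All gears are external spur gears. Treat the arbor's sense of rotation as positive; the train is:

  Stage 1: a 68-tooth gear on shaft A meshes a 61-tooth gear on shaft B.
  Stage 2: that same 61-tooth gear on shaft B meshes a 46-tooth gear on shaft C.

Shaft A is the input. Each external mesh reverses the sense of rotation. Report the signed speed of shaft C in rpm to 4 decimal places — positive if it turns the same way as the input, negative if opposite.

+3803.5652 rpm (same as input, |ω| = 3803.5652 rpm)

Stage 1 [68T→61T]: ω = 2573.0000×68/61 = 2868.2623 rpm, dir flips to −; running = −2868.2623
Stage 2 [61T→46T]: ω = 2868.2623×61/46 = 3803.5652 rpm, dir flips to +; running = +3803.5652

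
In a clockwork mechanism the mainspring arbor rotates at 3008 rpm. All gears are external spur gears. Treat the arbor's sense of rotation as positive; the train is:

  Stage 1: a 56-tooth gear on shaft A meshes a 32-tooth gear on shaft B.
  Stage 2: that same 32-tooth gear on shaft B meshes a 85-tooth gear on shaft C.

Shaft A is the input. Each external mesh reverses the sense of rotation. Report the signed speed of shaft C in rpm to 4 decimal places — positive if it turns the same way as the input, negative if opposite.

+1981.7412 rpm (same as input, |ω| = 1981.7412 rpm)

Stage 1 [56T→32T]: ω = 3008.0000×56/32 = 5264.0000 rpm, dir flips to −; running = −5264.0000
Stage 2 [32T→85T]: ω = 5264.0000×32/85 = 1981.7412 rpm, dir flips to +; running = +1981.7412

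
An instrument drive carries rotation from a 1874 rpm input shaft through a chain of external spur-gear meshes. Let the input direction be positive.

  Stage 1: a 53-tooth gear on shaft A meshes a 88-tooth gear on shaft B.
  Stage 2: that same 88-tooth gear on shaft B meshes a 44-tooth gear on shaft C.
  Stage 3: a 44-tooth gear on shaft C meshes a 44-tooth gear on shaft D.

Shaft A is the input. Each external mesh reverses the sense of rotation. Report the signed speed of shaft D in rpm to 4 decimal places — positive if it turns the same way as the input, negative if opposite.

-2257.3182 rpm (opposite to input, |ω| = 2257.3182 rpm)

Stage 1 [53T→88T]: ω = 1874.0000×53/88 = 1128.6591 rpm, dir flips to −; running = −1128.6591
Stage 2 [88T→44T]: ω = 1128.6591×88/44 = 2257.3182 rpm, dir flips to +; running = +2257.3182
Stage 3 [44T→44T]: ω = 2257.3182×44/44 = 2257.3182 rpm, dir flips to −; running = −2257.3182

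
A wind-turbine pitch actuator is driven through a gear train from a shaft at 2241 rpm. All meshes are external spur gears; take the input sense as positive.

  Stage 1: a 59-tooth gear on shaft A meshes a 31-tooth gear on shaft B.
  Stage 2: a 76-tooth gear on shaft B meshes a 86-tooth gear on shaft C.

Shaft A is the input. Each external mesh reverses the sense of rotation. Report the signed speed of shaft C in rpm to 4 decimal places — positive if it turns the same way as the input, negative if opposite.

+3769.1838 rpm (same as input, |ω| = 3769.1838 rpm)

Stage 1 [59T→31T]: ω = 2241.0000×59/31 = 4265.1290 rpm, dir flips to −; running = −4265.1290
Stage 2 [76T→86T]: ω = 4265.1290×76/86 = 3769.1838 rpm, dir flips to +; running = +3769.1838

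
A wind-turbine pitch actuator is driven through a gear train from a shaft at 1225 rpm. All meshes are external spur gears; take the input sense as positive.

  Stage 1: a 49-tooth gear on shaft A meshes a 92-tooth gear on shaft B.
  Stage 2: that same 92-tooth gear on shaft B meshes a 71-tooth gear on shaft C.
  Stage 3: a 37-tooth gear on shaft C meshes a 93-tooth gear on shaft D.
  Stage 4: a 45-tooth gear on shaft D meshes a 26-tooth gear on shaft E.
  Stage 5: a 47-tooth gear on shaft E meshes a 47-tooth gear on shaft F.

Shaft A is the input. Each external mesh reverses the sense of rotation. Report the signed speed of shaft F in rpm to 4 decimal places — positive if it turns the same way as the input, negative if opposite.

-582.1458 rpm (opposite to input, |ω| = 582.1458 rpm)

Stage 1 [49T→92T]: ω = 1225.0000×49/92 = 652.4457 rpm, dir flips to −; running = −652.4457
Stage 2 [92T→71T]: ω = 652.4457×92/71 = 845.4225 rpm, dir flips to +; running = +845.4225
Stage 3 [37T→93T]: ω = 845.4225×37/93 = 336.3509 rpm, dir flips to −; running = −336.3509
Stage 4 [45T→26T]: ω = 336.3509×45/26 = 582.1458 rpm, dir flips to +; running = +582.1458
Stage 5 [47T→47T]: ω = 582.1458×47/47 = 582.1458 rpm, dir flips to −; running = −582.1458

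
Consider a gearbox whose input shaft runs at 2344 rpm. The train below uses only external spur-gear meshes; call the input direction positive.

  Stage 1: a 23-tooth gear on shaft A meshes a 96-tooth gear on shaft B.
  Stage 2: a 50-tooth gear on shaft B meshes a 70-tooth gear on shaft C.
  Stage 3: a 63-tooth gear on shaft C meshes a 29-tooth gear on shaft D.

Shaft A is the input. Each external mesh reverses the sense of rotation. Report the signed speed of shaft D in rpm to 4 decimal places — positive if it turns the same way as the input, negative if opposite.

-871.4224 rpm (opposite to input, |ω| = 871.4224 rpm)

Stage 1 [23T→96T]: ω = 2344.0000×23/96 = 561.5833 rpm, dir flips to −; running = −561.5833
Stage 2 [50T→70T]: ω = 561.5833×50/70 = 401.1310 rpm, dir flips to +; running = +401.1310
Stage 3 [63T→29T]: ω = 401.1310×63/29 = 871.4224 rpm, dir flips to −; running = −871.4224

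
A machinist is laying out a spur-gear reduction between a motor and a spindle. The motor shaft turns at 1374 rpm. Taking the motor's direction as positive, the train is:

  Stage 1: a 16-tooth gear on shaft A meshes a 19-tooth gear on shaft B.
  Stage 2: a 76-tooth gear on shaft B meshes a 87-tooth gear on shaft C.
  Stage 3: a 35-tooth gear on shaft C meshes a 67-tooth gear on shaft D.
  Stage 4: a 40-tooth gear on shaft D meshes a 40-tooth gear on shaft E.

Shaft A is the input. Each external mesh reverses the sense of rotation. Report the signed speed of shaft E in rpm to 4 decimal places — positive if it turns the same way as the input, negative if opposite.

Stage 1 [16T→19T]: ω = 1374.0000×16/19 = 1157.0526 rpm, dir flips to −; running = −1157.0526
Stage 2 [76T→87T]: ω = 1157.0526×76/87 = 1010.7586 rpm, dir flips to +; running = +1010.7586
Stage 3 [35T→67T]: ω = 1010.7586×35/67 = 528.0082 rpm, dir flips to −; running = −528.0082
Stage 4 [40T→40T]: ω = 528.0082×40/40 = 528.0082 rpm, dir flips to +; running = +528.0082

+528.0082 rpm (same as input, |ω| = 528.0082 rpm)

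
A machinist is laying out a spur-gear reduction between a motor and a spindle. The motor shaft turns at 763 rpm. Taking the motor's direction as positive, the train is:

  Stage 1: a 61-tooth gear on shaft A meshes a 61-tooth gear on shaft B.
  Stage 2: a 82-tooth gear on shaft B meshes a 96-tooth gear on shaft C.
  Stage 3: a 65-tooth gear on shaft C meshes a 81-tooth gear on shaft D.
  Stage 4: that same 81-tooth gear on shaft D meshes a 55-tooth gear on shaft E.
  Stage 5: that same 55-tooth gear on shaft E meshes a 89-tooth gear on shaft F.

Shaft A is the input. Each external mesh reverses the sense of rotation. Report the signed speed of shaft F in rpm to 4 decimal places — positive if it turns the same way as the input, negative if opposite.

-475.9820 rpm (opposite to input, |ω| = 475.9820 rpm)

Stage 1 [61T→61T]: ω = 763.0000×61/61 = 763.0000 rpm, dir flips to −; running = −763.0000
Stage 2 [82T→96T]: ω = 763.0000×82/96 = 651.7292 rpm, dir flips to +; running = +651.7292
Stage 3 [65T→81T]: ω = 651.7292×65/81 = 522.9925 rpm, dir flips to −; running = −522.9925
Stage 4 [81T→55T]: ω = 522.9925×81/55 = 770.2254 rpm, dir flips to +; running = +770.2254
Stage 5 [55T→89T]: ω = 770.2254×55/89 = 475.9820 rpm, dir flips to −; running = −475.9820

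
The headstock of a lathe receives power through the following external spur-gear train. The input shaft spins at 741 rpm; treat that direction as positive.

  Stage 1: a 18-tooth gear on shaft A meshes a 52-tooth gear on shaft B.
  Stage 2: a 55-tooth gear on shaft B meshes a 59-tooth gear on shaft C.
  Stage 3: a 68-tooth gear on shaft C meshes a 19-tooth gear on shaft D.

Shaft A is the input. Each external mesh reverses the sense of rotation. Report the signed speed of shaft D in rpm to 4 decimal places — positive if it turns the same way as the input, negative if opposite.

Stage 1 [18T→52T]: ω = 741.0000×18/52 = 256.5000 rpm, dir flips to −; running = −256.5000
Stage 2 [55T→59T]: ω = 256.5000×55/59 = 239.1102 rpm, dir flips to +; running = +239.1102
Stage 3 [68T→19T]: ω = 239.1102×68/19 = 855.7627 rpm, dir flips to −; running = −855.7627

-855.7627 rpm (opposite to input, |ω| = 855.7627 rpm)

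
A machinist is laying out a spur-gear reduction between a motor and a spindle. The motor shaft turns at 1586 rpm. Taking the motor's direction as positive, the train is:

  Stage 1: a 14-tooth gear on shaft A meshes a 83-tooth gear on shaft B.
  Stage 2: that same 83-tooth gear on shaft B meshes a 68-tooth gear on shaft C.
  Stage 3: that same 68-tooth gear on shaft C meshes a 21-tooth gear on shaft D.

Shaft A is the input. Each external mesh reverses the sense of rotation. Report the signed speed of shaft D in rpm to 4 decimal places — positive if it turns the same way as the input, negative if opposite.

Stage 1 [14T→83T]: ω = 1586.0000×14/83 = 267.5181 rpm, dir flips to −; running = −267.5181
Stage 2 [83T→68T]: ω = 267.5181×83/68 = 326.5294 rpm, dir flips to +; running = +326.5294
Stage 3 [68T→21T]: ω = 326.5294×68/21 = 1057.3333 rpm, dir flips to −; running = −1057.3333

-1057.3333 rpm (opposite to input, |ω| = 1057.3333 rpm)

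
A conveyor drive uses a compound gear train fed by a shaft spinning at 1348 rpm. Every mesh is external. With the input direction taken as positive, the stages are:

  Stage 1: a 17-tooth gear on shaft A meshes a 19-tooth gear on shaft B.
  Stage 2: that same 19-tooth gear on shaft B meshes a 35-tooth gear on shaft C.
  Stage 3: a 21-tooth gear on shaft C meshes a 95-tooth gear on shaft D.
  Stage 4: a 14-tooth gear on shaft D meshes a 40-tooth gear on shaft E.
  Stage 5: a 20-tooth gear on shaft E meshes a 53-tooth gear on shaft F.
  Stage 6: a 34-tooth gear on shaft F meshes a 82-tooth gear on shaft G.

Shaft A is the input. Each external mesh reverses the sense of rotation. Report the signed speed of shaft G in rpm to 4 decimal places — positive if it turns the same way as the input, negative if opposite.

Stage 1 [17T→19T]: ω = 1348.0000×17/19 = 1206.1053 rpm, dir flips to −; running = −1206.1053
Stage 2 [19T→35T]: ω = 1206.1053×19/35 = 654.7429 rpm, dir flips to +; running = +654.7429
Stage 3 [21T→95T]: ω = 654.7429×21/95 = 144.7326 rpm, dir flips to −; running = −144.7326
Stage 4 [14T→40T]: ω = 144.7326×14/40 = 50.6564 rpm, dir flips to +; running = +50.6564
Stage 5 [20T→53T]: ω = 50.6564×20/53 = 19.1156 rpm, dir flips to −; running = −19.1156
Stage 6 [34T→82T]: ω = 19.1156×34/82 = 7.9260 rpm, dir flips to +; running = +7.9260

+7.9260 rpm (same as input, |ω| = 7.9260 rpm)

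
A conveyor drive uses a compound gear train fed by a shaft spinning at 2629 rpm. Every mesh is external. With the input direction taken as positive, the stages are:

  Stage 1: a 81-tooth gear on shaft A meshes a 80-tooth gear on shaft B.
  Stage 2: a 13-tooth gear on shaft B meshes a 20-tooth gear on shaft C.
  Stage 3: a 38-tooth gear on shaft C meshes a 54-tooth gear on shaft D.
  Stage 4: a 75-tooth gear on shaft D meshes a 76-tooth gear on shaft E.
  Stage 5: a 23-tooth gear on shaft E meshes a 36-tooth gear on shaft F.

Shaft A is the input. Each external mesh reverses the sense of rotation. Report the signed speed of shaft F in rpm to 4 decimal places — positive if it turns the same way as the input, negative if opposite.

Stage 1 [81T→80T]: ω = 2629.0000×81/80 = 2661.8625 rpm, dir flips to −; running = −2661.8625
Stage 2 [13T→20T]: ω = 2661.8625×13/20 = 1730.2106 rpm, dir flips to +; running = +1730.2106
Stage 3 [38T→54T]: ω = 1730.2106×38/54 = 1217.5556 rpm, dir flips to −; running = −1217.5556
Stage 4 [75T→76T]: ω = 1217.5556×75/76 = 1201.5352 rpm, dir flips to +; running = +1201.5352
Stage 5 [23T→36T]: ω = 1201.5352×23/36 = 767.6475 rpm, dir flips to −; running = −767.6475

-767.6475 rpm (opposite to input, |ω| = 767.6475 rpm)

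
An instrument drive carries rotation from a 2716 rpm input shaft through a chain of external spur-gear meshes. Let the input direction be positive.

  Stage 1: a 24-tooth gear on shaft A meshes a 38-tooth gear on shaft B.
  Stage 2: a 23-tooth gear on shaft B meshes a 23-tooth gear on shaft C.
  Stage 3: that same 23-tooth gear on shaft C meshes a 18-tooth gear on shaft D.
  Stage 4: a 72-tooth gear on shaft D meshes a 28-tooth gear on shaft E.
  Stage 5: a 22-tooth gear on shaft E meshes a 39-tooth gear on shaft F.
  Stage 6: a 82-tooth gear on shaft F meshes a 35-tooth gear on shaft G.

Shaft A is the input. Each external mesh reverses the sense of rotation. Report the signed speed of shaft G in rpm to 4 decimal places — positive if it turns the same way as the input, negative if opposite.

+7448.8819 rpm (same as input, |ω| = 7448.8819 rpm)

Stage 1 [24T→38T]: ω = 2716.0000×24/38 = 1715.3684 rpm, dir flips to −; running = −1715.3684
Stage 2 [23T→23T]: ω = 1715.3684×23/23 = 1715.3684 rpm, dir flips to +; running = +1715.3684
Stage 3 [23T→18T]: ω = 1715.3684×23/18 = 2191.8596 rpm, dir flips to −; running = −2191.8596
Stage 4 [72T→28T]: ω = 2191.8596×72/28 = 5636.2105 rpm, dir flips to +; running = +5636.2105
Stage 5 [22T→39T]: ω = 5636.2105×22/39 = 3179.4008 rpm, dir flips to −; running = −3179.4008
Stage 6 [82T→35T]: ω = 3179.4008×82/35 = 7448.8819 rpm, dir flips to +; running = +7448.8819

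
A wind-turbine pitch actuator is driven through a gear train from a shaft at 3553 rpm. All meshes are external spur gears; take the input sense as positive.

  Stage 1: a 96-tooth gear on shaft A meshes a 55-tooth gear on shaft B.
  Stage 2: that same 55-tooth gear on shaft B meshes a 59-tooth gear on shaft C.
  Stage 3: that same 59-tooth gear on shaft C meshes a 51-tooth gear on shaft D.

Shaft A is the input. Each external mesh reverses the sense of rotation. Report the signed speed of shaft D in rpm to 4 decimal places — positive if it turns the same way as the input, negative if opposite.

-6688.0000 rpm (opposite to input, |ω| = 6688.0000 rpm)

Stage 1 [96T→55T]: ω = 3553.0000×96/55 = 6201.6000 rpm, dir flips to −; running = −6201.6000
Stage 2 [55T→59T]: ω = 6201.6000×55/59 = 5781.1525 rpm, dir flips to +; running = +5781.1525
Stage 3 [59T→51T]: ω = 5781.1525×59/51 = 6688.0000 rpm, dir flips to −; running = −6688.0000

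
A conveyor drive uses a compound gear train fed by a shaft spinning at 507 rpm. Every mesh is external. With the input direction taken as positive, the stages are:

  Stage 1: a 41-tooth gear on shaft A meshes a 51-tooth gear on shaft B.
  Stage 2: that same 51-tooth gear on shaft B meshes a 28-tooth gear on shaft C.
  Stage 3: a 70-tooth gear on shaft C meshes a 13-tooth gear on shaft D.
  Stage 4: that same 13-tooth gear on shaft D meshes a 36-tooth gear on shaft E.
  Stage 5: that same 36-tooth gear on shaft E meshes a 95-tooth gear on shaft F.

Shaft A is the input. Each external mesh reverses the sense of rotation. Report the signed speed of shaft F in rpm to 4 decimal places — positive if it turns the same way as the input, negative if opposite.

Stage 1 [41T→51T]: ω = 507.0000×41/51 = 407.5882 rpm, dir flips to −; running = −407.5882
Stage 2 [51T→28T]: ω = 407.5882×51/28 = 742.3929 rpm, dir flips to +; running = +742.3929
Stage 3 [70T→13T]: ω = 742.3929×70/13 = 3997.5000 rpm, dir flips to −; running = −3997.5000
Stage 4 [13T→36T]: ω = 3997.5000×13/36 = 1443.5417 rpm, dir flips to +; running = +1443.5417
Stage 5 [36T→95T]: ω = 1443.5417×36/95 = 547.0263 rpm, dir flips to −; running = −547.0263

-547.0263 rpm (opposite to input, |ω| = 547.0263 rpm)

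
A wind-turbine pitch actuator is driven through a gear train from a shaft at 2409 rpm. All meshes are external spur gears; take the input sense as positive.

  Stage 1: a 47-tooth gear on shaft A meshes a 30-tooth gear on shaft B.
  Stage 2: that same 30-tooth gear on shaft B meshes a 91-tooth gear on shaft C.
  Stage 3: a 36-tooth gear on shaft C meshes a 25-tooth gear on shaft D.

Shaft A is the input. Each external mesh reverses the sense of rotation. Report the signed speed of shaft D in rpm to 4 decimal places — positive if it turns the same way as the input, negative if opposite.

Stage 1 [47T→30T]: ω = 2409.0000×47/30 = 3774.1000 rpm, dir flips to −; running = −3774.1000
Stage 2 [30T→91T]: ω = 3774.1000×30/91 = 1244.2088 rpm, dir flips to +; running = +1244.2088
Stage 3 [36T→25T]: ω = 1244.2088×36/25 = 1791.6607 rpm, dir flips to −; running = −1791.6607

-1791.6607 rpm (opposite to input, |ω| = 1791.6607 rpm)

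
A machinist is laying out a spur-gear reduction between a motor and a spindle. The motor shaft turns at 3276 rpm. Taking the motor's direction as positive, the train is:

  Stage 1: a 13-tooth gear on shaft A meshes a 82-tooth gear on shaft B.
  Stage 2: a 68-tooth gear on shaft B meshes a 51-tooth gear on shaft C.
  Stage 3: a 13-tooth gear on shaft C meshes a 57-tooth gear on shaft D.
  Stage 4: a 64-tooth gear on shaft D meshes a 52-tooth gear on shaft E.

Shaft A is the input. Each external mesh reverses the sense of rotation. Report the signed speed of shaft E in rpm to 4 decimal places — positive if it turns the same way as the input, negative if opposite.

+194.3825 rpm (same as input, |ω| = 194.3825 rpm)

Stage 1 [13T→82T]: ω = 3276.0000×13/82 = 519.3659 rpm, dir flips to −; running = −519.3659
Stage 2 [68T→51T]: ω = 519.3659×68/51 = 692.4878 rpm, dir flips to +; running = +692.4878
Stage 3 [13T→57T]: ω = 692.4878×13/57 = 157.9358 rpm, dir flips to −; running = −157.9358
Stage 4 [64T→52T]: ω = 157.9358×64/52 = 194.3825 rpm, dir flips to +; running = +194.3825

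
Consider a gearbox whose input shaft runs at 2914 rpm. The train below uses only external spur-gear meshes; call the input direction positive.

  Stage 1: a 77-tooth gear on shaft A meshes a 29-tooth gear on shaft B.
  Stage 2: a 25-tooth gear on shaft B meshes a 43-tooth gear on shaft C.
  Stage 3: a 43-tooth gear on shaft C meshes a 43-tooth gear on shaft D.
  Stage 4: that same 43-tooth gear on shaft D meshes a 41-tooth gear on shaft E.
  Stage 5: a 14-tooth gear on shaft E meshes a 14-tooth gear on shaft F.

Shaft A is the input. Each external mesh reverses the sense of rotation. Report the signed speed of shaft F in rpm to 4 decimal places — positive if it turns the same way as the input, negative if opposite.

Stage 1 [77T→29T]: ω = 2914.0000×77/29 = 7737.1724 rpm, dir flips to −; running = −7737.1724
Stage 2 [25T→43T]: ω = 7737.1724×25/43 = 4498.3561 rpm, dir flips to +; running = +4498.3561
Stage 3 [43T→43T]: ω = 4498.3561×43/43 = 4498.3561 rpm, dir flips to −; running = −4498.3561
Stage 4 [43T→41T]: ω = 4498.3561×43/41 = 4717.7881 rpm, dir flips to +; running = +4717.7881
Stage 5 [14T→14T]: ω = 4717.7881×14/14 = 4717.7881 rpm, dir flips to −; running = −4717.7881

-4717.7881 rpm (opposite to input, |ω| = 4717.7881 rpm)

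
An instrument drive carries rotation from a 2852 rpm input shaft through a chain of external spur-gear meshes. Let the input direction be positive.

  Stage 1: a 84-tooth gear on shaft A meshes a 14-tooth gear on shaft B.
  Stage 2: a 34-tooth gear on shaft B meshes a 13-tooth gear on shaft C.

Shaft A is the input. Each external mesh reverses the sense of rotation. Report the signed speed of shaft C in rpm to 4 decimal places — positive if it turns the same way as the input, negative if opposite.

+44754.4615 rpm (same as input, |ω| = 44754.4615 rpm)

Stage 1 [84T→14T]: ω = 2852.0000×84/14 = 17112.0000 rpm, dir flips to −; running = −17112.0000
Stage 2 [34T→13T]: ω = 17112.0000×34/13 = 44754.4615 rpm, dir flips to +; running = +44754.4615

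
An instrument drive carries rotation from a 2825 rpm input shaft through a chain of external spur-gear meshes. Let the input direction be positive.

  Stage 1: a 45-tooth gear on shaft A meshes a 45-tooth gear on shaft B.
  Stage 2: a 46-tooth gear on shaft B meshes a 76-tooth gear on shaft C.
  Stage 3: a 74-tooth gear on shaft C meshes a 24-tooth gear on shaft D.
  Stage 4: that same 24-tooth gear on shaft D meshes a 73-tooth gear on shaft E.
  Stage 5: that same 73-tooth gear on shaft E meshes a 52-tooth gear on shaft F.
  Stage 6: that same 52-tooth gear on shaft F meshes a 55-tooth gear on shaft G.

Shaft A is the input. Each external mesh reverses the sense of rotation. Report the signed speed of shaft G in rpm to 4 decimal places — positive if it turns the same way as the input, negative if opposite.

Stage 1 [45T→45T]: ω = 2825.0000×45/45 = 2825.0000 rpm, dir flips to −; running = −2825.0000
Stage 2 [46T→76T]: ω = 2825.0000×46/76 = 1709.8684 rpm, dir flips to +; running = +1709.8684
Stage 3 [74T→24T]: ω = 1709.8684×74/24 = 5272.0943 rpm, dir flips to −; running = −5272.0943
Stage 4 [24T→73T]: ω = 5272.0943×24/73 = 1733.2913 rpm, dir flips to +; running = +1733.2913
Stage 5 [73T→52T]: ω = 1733.2913×73/52 = 2433.2743 rpm, dir flips to −; running = −2433.2743
Stage 6 [52T→55T]: ω = 2433.2743×52/55 = 2300.5502 rpm, dir flips to +; running = +2300.5502

+2300.5502 rpm (same as input, |ω| = 2300.5502 rpm)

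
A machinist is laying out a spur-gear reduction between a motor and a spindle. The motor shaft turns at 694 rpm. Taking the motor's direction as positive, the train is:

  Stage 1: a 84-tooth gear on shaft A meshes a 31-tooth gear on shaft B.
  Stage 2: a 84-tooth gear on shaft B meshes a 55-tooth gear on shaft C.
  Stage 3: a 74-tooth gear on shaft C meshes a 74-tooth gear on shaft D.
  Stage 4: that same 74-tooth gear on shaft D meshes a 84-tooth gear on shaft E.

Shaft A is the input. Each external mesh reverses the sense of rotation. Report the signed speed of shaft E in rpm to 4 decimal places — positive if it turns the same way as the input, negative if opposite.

Stage 1 [84T→31T]: ω = 694.0000×84/31 = 1880.5161 rpm, dir flips to −; running = −1880.5161
Stage 2 [84T→55T]: ω = 1880.5161×84/55 = 2872.0610 rpm, dir flips to +; running = +2872.0610
Stage 3 [74T→74T]: ω = 2872.0610×74/74 = 2872.0610 rpm, dir flips to −; running = −2872.0610
Stage 4 [74T→84T]: ω = 2872.0610×74/84 = 2530.1490 rpm, dir flips to +; running = +2530.1490

+2530.1490 rpm (same as input, |ω| = 2530.1490 rpm)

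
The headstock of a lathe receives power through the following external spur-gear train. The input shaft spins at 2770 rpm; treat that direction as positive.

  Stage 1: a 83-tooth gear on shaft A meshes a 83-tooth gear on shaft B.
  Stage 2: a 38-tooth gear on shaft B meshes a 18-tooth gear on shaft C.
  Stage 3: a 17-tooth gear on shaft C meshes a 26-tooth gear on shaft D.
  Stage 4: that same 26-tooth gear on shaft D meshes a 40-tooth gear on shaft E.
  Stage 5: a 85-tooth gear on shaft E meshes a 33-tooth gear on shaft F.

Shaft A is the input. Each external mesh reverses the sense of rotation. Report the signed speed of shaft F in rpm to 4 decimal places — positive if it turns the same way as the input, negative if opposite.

Stage 1 [83T→83T]: ω = 2770.0000×83/83 = 2770.0000 rpm, dir flips to −; running = −2770.0000
Stage 2 [38T→18T]: ω = 2770.0000×38/18 = 5847.7778 rpm, dir flips to +; running = +5847.7778
Stage 3 [17T→26T]: ω = 5847.7778×17/26 = 3823.5470 rpm, dir flips to −; running = −3823.5470
Stage 4 [26T→40T]: ω = 3823.5470×26/40 = 2485.3056 rpm, dir flips to +; running = +2485.3056
Stage 5 [85T→33T]: ω = 2485.3056×85/33 = 6401.5446 rpm, dir flips to −; running = −6401.5446

-6401.5446 rpm (opposite to input, |ω| = 6401.5446 rpm)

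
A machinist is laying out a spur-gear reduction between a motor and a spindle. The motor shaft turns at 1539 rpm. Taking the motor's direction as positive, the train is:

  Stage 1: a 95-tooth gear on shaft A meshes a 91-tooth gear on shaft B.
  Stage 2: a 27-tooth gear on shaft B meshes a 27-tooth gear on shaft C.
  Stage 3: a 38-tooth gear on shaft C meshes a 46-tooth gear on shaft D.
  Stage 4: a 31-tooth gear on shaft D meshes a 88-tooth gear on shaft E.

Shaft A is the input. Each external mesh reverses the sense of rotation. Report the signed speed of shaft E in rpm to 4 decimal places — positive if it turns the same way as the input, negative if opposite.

+467.5474 rpm (same as input, |ω| = 467.5474 rpm)

Stage 1 [95T→91T]: ω = 1539.0000×95/91 = 1606.6484 rpm, dir flips to −; running = −1606.6484
Stage 2 [27T→27T]: ω = 1606.6484×27/27 = 1606.6484 rpm, dir flips to +; running = +1606.6484
Stage 3 [38T→46T]: ω = 1606.6484×38/46 = 1327.2312 rpm, dir flips to −; running = −1327.2312
Stage 4 [31T→88T]: ω = 1327.2312×31/88 = 467.5474 rpm, dir flips to +; running = +467.5474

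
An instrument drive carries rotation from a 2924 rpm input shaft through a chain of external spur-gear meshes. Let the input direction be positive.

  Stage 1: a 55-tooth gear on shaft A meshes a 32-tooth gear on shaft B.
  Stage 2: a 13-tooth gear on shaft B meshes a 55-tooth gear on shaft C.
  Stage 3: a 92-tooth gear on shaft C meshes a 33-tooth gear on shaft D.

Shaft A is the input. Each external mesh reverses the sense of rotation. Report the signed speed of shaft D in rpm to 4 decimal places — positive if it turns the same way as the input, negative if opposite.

Stage 1 [55T→32T]: ω = 2924.0000×55/32 = 5025.6250 rpm, dir flips to −; running = −5025.6250
Stage 2 [13T→55T]: ω = 5025.6250×13/55 = 1187.8750 rpm, dir flips to +; running = +1187.8750
Stage 3 [92T→33T]: ω = 1187.8750×92/33 = 3311.6515 rpm, dir flips to −; running = −3311.6515

-3311.6515 rpm (opposite to input, |ω| = 3311.6515 rpm)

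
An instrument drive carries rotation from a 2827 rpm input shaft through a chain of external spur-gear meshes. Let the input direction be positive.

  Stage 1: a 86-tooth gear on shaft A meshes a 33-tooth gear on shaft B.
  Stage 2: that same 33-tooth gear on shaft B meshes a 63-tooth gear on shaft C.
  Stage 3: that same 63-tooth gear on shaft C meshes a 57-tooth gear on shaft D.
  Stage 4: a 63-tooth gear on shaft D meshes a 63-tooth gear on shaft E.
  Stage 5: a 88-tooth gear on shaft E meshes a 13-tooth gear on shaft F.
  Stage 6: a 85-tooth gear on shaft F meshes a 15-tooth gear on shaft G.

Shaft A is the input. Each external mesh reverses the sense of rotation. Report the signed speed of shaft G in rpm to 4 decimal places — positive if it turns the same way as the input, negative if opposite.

+163612.4660 rpm (same as input, |ω| = 163612.4660 rpm)

Stage 1 [86T→33T]: ω = 2827.0000×86/33 = 7367.3333 rpm, dir flips to −; running = −7367.3333
Stage 2 [33T→63T]: ω = 7367.3333×33/63 = 3859.0794 rpm, dir flips to +; running = +3859.0794
Stage 3 [63T→57T]: ω = 3859.0794×63/57 = 4265.2982 rpm, dir flips to −; running = −4265.2982
Stage 4 [63T→63T]: ω = 4265.2982×63/63 = 4265.2982 rpm, dir flips to +; running = +4265.2982
Stage 5 [88T→13T]: ω = 4265.2982×88/13 = 28872.7881 rpm, dir flips to −; running = −28872.7881
Stage 6 [85T→15T]: ω = 28872.7881×85/15 = 163612.4660 rpm, dir flips to +; running = +163612.4660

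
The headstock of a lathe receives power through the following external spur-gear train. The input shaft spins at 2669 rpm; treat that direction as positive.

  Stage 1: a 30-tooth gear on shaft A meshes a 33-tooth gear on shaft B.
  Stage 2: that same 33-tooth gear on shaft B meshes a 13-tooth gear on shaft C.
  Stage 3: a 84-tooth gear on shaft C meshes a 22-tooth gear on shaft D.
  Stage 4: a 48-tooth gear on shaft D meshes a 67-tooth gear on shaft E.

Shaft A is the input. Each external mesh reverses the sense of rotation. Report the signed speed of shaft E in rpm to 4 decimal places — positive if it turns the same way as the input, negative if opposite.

+16848.0451 rpm (same as input, |ω| = 16848.0451 rpm)

Stage 1 [30T→33T]: ω = 2669.0000×30/33 = 2426.3636 rpm, dir flips to −; running = −2426.3636
Stage 2 [33T→13T]: ω = 2426.3636×33/13 = 6159.2308 rpm, dir flips to +; running = +6159.2308
Stage 3 [84T→22T]: ω = 6159.2308×84/22 = 23517.0629 rpm, dir flips to −; running = −23517.0629
Stage 4 [48T→67T]: ω = 23517.0629×48/67 = 16848.0451 rpm, dir flips to +; running = +16848.0451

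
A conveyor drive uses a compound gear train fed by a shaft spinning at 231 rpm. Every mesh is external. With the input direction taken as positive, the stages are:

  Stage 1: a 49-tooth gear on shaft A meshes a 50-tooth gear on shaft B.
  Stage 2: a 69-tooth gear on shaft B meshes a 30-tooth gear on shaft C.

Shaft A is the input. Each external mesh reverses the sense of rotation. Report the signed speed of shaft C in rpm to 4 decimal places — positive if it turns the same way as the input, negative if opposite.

Stage 1 [49T→50T]: ω = 231.0000×49/50 = 226.3800 rpm, dir flips to −; running = −226.3800
Stage 2 [69T→30T]: ω = 226.3800×69/30 = 520.6740 rpm, dir flips to +; running = +520.6740

+520.6740 rpm (same as input, |ω| = 520.6740 rpm)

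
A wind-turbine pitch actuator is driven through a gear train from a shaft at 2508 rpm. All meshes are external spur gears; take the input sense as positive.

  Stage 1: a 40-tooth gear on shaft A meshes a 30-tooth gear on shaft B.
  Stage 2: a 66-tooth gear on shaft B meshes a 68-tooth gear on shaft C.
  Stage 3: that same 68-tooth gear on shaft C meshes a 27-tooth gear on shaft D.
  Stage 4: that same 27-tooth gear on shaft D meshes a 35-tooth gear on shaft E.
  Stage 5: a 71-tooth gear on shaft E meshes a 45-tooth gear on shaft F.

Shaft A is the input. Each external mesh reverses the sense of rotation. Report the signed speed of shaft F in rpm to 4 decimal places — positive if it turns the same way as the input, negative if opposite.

Stage 1 [40T→30T]: ω = 2508.0000×40/30 = 3344.0000 rpm, dir flips to −; running = −3344.0000
Stage 2 [66T→68T]: ω = 3344.0000×66/68 = 3245.6471 rpm, dir flips to +; running = +3245.6471
Stage 3 [68T→27T]: ω = 3245.6471×68/27 = 8174.2222 rpm, dir flips to −; running = −8174.2222
Stage 4 [27T→35T]: ω = 8174.2222×27/35 = 6305.8286 rpm, dir flips to +; running = +6305.8286
Stage 5 [71T→45T]: ω = 6305.8286×71/45 = 9949.1962 rpm, dir flips to −; running = −9949.1962

-9949.1962 rpm (opposite to input, |ω| = 9949.1962 rpm)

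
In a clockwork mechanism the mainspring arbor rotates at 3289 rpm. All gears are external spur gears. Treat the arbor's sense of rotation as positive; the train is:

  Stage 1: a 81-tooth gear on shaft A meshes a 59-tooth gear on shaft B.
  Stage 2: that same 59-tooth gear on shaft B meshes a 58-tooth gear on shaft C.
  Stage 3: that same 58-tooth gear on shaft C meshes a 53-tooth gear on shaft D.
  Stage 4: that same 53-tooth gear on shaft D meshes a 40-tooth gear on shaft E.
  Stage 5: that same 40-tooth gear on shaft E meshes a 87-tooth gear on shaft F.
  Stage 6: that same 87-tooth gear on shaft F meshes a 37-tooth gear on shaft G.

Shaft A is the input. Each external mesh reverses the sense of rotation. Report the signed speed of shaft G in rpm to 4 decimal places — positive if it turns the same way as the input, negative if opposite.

+7200.2432 rpm (same as input, |ω| = 7200.2432 rpm)

Stage 1 [81T→59T]: ω = 3289.0000×81/59 = 4515.4068 rpm, dir flips to −; running = −4515.4068
Stage 2 [59T→58T]: ω = 4515.4068×59/58 = 4593.2586 rpm, dir flips to +; running = +4593.2586
Stage 3 [58T→53T]: ω = 4593.2586×58/53 = 5026.5849 rpm, dir flips to −; running = −5026.5849
Stage 4 [53T→40T]: ω = 5026.5849×53/40 = 6660.2250 rpm, dir flips to +; running = +6660.2250
Stage 5 [40T→87T]: ω = 6660.2250×40/87 = 3062.1724 rpm, dir flips to −; running = −3062.1724
Stage 6 [87T→37T]: ω = 3062.1724×87/37 = 7200.2432 rpm, dir flips to +; running = +7200.2432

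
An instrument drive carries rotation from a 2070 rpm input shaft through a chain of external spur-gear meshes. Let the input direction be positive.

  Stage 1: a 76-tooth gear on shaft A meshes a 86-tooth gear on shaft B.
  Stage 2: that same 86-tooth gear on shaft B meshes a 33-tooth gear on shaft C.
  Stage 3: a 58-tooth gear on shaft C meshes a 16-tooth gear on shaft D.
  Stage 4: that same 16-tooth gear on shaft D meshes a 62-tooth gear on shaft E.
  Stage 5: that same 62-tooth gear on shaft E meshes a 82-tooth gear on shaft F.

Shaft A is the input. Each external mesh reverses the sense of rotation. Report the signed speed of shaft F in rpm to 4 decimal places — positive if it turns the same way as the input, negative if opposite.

Stage 1 [76T→86T]: ω = 2070.0000×76/86 = 1829.3023 rpm, dir flips to −; running = −1829.3023
Stage 2 [86T→33T]: ω = 1829.3023×86/33 = 4767.2727 rpm, dir flips to +; running = +4767.2727
Stage 3 [58T→16T]: ω = 4767.2727×58/16 = 17281.3636 rpm, dir flips to −; running = −17281.3636
Stage 4 [16T→62T]: ω = 17281.3636×16/62 = 4459.7067 rpm, dir flips to +; running = +4459.7067
Stage 5 [62T→82T]: ω = 4459.7067×62/82 = 3371.9734 rpm, dir flips to −; running = −3371.9734

-3371.9734 rpm (opposite to input, |ω| = 3371.9734 rpm)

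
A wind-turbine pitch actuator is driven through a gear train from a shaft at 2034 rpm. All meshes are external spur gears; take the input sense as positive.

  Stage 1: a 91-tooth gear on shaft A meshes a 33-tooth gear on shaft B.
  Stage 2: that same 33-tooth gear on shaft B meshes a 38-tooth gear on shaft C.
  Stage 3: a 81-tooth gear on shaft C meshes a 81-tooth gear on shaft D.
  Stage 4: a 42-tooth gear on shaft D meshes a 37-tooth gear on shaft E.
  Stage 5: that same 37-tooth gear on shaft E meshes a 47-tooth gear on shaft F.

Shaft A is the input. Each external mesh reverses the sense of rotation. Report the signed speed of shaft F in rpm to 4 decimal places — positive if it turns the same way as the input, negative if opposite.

Stage 1 [91T→33T]: ω = 2034.0000×91/33 = 5608.9091 rpm, dir flips to −; running = −5608.9091
Stage 2 [33T→38T]: ω = 5608.9091×33/38 = 4870.8947 rpm, dir flips to +; running = +4870.8947
Stage 3 [81T→81T]: ω = 4870.8947×81/81 = 4870.8947 rpm, dir flips to −; running = −4870.8947
Stage 4 [42T→37T]: ω = 4870.8947×42/37 = 5529.1238 rpm, dir flips to +; running = +5529.1238
Stage 5 [37T→47T]: ω = 5529.1238×37/47 = 4352.7144 rpm, dir flips to −; running = −4352.7144

-4352.7144 rpm (opposite to input, |ω| = 4352.7144 rpm)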